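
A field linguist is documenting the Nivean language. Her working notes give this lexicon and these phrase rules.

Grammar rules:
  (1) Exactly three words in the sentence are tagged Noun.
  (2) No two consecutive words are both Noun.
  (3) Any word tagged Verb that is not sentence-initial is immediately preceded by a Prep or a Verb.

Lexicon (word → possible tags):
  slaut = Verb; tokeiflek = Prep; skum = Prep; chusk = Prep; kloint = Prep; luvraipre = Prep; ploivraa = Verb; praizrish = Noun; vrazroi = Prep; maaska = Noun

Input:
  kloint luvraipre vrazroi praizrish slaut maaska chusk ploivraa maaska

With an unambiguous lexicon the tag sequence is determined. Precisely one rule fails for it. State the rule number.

Fixed tagging: Prep Prep Prep Noun Verb Noun Prep Verb Noun.
Checking each rule: R1 ✓, R2 ✓, R3 ✗.
Only rule 3 fails.

3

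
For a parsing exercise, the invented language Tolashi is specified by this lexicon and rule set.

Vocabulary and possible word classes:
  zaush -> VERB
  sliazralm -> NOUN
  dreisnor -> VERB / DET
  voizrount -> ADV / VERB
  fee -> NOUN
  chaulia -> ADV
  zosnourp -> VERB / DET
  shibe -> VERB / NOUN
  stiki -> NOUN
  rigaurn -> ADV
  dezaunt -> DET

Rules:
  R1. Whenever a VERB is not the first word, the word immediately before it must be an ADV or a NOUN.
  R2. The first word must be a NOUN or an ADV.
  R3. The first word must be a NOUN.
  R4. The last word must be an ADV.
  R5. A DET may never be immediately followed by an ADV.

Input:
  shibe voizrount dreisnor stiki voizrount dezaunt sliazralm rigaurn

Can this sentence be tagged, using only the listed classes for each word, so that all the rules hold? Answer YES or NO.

Candidates per position — 1:shibe {VERB,NOUN}; 2:voizrount {ADV,VERB}; 3:dreisnor {VERB,DET}; 4:stiki {NOUN}; 5:voizrount {ADV,VERB}; 6:dezaunt {DET}; 7:sliazralm {NOUN}; 8:rigaurn {ADV}.
One satisfying assignment: NOUN VERB DET NOUN ADV DET NOUN ADV.
Check: rule 1 satisfied; rule 2 satisfied; rule 3 satisfied; rule 4 satisfied; rule 5 satisfied.

YES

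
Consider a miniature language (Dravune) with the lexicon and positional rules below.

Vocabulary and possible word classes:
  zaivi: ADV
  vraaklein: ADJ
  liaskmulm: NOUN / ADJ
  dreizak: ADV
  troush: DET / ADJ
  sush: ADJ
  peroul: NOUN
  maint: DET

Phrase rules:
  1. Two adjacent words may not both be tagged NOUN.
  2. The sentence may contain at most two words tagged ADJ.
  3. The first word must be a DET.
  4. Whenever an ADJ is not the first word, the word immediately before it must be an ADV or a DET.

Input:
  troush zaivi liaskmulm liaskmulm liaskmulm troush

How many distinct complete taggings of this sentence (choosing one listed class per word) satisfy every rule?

Candidates per position — 1:troush {DET,ADJ}; 2:zaivi {ADV}; 3:liaskmulm {NOUN,ADJ}; 4:liaskmulm {NOUN,ADJ}; 5:liaskmulm {NOUN,ADJ}; 6:troush {DET,ADJ}.
There are 32 candidate sequences in total.
Every candidate sequence violates at least one rule; no consistent tagging exists.
Count = 0.

0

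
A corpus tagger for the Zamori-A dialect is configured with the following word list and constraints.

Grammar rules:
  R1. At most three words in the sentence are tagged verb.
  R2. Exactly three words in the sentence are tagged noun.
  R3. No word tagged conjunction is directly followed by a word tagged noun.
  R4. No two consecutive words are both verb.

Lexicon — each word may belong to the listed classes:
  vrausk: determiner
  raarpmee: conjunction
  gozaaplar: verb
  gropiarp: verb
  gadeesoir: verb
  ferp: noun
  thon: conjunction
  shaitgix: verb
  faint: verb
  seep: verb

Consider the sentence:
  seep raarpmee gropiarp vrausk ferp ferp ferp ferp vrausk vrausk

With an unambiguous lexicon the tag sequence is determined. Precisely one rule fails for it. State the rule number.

2

Fixed tagging: verb conjunction verb determiner noun noun noun noun determiner determiner.
Applying the rules: R1 holds, R2 violated, R3 holds, R4 holds.
Only rule 2 fails.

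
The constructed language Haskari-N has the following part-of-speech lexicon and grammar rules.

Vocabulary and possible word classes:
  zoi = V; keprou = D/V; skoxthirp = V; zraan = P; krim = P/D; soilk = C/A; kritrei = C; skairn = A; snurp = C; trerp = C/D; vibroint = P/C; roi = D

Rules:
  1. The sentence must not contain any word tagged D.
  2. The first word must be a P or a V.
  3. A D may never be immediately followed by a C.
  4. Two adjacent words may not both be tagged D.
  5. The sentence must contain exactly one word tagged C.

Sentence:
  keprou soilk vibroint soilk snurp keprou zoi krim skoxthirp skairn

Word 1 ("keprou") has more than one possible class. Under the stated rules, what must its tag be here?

V

Candidates per position — 1:keprou {D,V}; 2:soilk {C,A}; 3:vibroint {P,C}; 4:soilk {C,A}; 5:snurp {C}; 6:keprou {D,V}; 7:zoi {V}; 8:krim {P,D}; 9:skoxthirp {V}; 10:skairn {A}.
Position 1: D is ruled out by rule 1; that leaves V.
Position 2: C is ruled out by rule 5; that leaves A.
Position 3: C is ruled out by rule 5; that leaves P.
Position 4: C is ruled out by rule 5; that leaves A.
Position 6: D is ruled out by rule 1; that leaves V.
Position 8: D is ruled out by rule 1; that leaves P.
The unique satisfying tagging is: V A P A C V V P V A.
Check: rule 1 satisfied; rule 2 satisfied; rule 3 satisfied; rule 4 satisfied; rule 5 satisfied.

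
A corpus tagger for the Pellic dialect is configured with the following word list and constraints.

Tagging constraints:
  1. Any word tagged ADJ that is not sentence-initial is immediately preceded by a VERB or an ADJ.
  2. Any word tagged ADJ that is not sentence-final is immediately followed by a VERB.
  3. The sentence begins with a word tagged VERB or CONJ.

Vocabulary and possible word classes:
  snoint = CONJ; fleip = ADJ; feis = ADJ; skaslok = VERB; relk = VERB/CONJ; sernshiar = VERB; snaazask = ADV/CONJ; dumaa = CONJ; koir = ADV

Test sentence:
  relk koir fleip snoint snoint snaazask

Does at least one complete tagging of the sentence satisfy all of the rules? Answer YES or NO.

Candidates per position — 1:relk {VERB,CONJ}; 2:koir {ADV}; 3:fleip {ADJ}; 4:snoint {CONJ}; 5:snoint {CONJ}; 6:snaazask {ADV,CONJ}.
Rule 1 cannot be satisfied by any choice of tags from the lexicon.
So there is no consistent tagging.

NO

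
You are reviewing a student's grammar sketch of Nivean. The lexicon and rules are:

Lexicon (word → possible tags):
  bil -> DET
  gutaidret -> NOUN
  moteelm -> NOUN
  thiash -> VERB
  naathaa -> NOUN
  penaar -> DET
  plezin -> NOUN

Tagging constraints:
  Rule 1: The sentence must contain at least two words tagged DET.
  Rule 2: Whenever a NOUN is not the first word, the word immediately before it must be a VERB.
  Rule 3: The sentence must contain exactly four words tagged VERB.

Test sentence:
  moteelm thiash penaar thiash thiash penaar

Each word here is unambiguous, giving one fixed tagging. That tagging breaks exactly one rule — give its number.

Fixed tagging: NOUN VERB DET VERB VERB DET.
Checking each rule: R1 ✓, R2 ✓, R3 ✗.
Only rule 3 fails.

3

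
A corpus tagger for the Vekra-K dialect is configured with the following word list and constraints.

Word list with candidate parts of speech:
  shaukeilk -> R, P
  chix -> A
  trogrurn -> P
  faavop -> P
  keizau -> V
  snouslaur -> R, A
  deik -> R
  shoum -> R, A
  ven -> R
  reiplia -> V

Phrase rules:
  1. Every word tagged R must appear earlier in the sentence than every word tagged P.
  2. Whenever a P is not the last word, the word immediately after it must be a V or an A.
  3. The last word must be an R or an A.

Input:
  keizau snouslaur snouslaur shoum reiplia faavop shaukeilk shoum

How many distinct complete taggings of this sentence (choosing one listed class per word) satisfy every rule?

0

Candidates per position — 1:keizau {V}; 2:snouslaur {R,A}; 3:snouslaur {R,A}; 4:shoum {R,A}; 5:reiplia {V}; 6:faavop {P}; 7:shaukeilk {R,P}; 8:shoum {R,A}.
There are 32 candidate sequences in total.
Rule 2 cannot be satisfied by any choice of tags from the lexicon.
So there is no consistent tagging.
Count = 0.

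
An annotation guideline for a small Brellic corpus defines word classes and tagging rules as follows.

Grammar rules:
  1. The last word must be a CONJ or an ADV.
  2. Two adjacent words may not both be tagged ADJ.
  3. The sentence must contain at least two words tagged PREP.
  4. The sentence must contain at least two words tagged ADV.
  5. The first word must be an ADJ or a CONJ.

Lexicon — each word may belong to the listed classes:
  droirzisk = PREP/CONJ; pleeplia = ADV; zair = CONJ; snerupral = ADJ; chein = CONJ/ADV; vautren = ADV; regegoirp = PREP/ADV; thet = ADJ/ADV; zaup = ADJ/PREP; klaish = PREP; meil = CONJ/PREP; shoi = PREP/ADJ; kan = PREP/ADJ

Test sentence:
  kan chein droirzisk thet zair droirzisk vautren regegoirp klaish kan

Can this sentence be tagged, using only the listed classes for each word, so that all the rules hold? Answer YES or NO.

Candidates per position — 1:kan {PREP,ADJ}; 2:chein {CONJ,ADV}; 3:droirzisk {PREP,CONJ}; 4:thet {ADJ,ADV}; 5:zair {CONJ}; 6:droirzisk {PREP,CONJ}; 7:vautren {ADV}; 8:regegoirp {PREP,ADV}; 9:klaish {PREP}; 10:kan {PREP,ADJ}.
Rule 1 cannot be satisfied by any choice of tags from the lexicon.
So there is no consistent tagging.

NO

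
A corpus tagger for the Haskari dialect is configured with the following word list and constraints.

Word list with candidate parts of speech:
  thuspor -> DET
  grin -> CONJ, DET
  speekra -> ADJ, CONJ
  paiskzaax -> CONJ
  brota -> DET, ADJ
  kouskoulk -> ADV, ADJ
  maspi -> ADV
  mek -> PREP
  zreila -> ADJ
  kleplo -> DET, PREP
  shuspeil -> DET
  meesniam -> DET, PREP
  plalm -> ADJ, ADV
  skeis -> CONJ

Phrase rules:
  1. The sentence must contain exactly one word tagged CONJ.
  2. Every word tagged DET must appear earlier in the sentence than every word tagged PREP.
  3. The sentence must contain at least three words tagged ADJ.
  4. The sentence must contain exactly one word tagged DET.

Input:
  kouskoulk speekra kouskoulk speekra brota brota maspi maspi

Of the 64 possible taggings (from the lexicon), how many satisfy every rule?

Candidates per position — 1:kouskoulk {ADV,ADJ}; 2:speekra {ADJ,CONJ}; 3:kouskoulk {ADV,ADJ}; 4:speekra {ADJ,CONJ}; 5:brota {DET,ADJ}; 6:brota {DET,ADJ}; 7:maspi {ADV}; 8:maspi {ADV}.
There are 64 candidate sequences in total.
Checking each against the rules leaves 12 sequences.
Count = 12.

12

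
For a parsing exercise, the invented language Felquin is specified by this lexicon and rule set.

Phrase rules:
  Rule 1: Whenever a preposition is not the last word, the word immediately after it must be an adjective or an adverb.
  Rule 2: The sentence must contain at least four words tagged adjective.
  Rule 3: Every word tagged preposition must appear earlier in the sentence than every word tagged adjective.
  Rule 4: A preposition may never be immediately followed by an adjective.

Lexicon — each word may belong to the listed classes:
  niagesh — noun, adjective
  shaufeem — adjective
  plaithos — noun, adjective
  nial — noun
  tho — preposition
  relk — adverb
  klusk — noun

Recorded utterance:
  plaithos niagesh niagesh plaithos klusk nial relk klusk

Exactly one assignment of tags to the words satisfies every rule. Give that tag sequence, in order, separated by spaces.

Candidates per position — 1:plaithos {noun,adjective}; 2:niagesh {noun,adjective}; 3:niagesh {noun,adjective}; 4:plaithos {noun,adjective}; 5:klusk {noun}; 6:nial {noun}; 7:relk {adverb}; 8:klusk {noun}.
Word 1 cannot be noun — rule 2 would then fail for every completion. It is adjective.
Word 2 cannot be noun — rule 2 would then fail for every completion. It is adjective.
Word 3 cannot be noun — rule 2 would then fail for every completion. It is adjective.
Word 4 cannot be noun — rule 2 would then fail for every completion. It is adjective.
That leaves exactly one tagging: adjective adjective adjective adjective noun noun adverb noun.
Rule-by-rule: rule 1 holds; rule 2 holds; rule 3 holds; rule 4 holds.

adjective adjective adjective adjective noun noun adverb noun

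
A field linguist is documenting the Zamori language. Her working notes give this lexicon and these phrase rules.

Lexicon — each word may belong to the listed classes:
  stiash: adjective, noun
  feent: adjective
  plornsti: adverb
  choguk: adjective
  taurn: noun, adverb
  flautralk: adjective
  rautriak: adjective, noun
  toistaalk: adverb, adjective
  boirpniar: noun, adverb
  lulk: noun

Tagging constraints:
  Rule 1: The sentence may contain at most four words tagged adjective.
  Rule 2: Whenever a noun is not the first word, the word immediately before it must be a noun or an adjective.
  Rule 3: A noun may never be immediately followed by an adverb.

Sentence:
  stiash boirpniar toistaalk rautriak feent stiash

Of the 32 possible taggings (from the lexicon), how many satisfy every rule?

12

Candidates per position — 1:stiash {adjective,noun}; 2:boirpniar {noun,adverb}; 3:toistaalk {adverb,adjective}; 4:rautriak {adjective,noun}; 5:feent {adjective}; 6:stiash {adjective,noun}.
There are 32 candidate sequences in total.
Checking each against the rules leaves 12 sequences.
Count = 12.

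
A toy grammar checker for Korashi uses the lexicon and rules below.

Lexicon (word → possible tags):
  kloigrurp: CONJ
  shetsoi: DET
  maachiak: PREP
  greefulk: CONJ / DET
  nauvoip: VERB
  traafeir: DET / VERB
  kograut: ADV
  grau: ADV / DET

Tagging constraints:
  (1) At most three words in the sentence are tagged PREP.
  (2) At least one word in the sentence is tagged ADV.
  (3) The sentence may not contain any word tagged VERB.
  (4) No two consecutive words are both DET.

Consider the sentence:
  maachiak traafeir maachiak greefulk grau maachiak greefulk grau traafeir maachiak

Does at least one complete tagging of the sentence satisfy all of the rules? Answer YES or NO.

Candidates per position — 1:maachiak {PREP}; 2:traafeir {DET,VERB}; 3:maachiak {PREP}; 4:greefulk {CONJ,DET}; 5:grau {ADV,DET}; 6:maachiak {PREP}; 7:greefulk {CONJ,DET}; 8:grau {ADV,DET}; 9:traafeir {DET,VERB}; 10:maachiak {PREP}.
Rule 1 cannot be satisfied by any choice of tags from the lexicon.
So there is no consistent tagging.

NO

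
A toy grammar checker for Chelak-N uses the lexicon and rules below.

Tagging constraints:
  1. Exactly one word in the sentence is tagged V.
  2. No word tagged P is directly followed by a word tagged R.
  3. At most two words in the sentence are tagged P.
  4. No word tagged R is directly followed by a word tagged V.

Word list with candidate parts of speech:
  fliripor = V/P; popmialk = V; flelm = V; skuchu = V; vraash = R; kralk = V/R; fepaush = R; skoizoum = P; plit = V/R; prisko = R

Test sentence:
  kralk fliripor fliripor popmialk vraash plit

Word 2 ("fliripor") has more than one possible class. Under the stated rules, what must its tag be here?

P

Candidates per position — 1:kralk {V,R}; 2:fliripor {V,P}; 3:fliripor {V,P}; 4:popmialk {V}; 5:vraash {R}; 6:plit {V,R}.
If word 1 were V, no tagging could satisfy rule 1; so word 1 is R.
If word 2 were V, no tagging could satisfy rule 1; so word 2 is P.
If word 3 were V, no tagging could satisfy rule 1; so word 3 is P.
If word 6 were V, no tagging could satisfy rule 1; so word 6 is R.
The unique satisfying tagging is: R P P V R R.
Checking: rule 1 holds; rule 2 holds; rule 3 holds; rule 4 holds.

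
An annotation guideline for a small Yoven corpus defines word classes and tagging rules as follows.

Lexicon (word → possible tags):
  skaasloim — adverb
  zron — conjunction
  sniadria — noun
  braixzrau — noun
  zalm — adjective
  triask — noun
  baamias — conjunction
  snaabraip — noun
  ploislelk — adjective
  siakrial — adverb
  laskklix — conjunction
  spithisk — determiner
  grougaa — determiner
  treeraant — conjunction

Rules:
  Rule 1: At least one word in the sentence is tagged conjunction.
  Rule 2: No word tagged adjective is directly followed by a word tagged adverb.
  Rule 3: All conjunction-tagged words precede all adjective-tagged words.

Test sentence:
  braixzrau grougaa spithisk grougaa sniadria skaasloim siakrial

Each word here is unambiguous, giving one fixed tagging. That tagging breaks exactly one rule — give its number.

1

Fixed tagging: noun determiner determiner determiner noun adverb adverb.
Applying the rules: R1 fail, R2 pass, R3 pass.
Only rule 1 fails.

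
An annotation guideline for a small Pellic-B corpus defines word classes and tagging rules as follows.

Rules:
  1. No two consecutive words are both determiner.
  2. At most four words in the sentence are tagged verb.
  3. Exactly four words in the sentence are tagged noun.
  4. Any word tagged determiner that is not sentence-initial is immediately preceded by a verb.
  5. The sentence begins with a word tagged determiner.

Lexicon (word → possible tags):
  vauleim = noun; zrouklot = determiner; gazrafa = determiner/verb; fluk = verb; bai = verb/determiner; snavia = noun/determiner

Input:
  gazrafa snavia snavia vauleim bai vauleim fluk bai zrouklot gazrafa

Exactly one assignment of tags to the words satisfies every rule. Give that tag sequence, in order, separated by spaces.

determiner noun noun noun verb noun verb verb determiner verb

Candidates per position — 1:gazrafa {determiner,verb}; 2:snavia {noun,determiner}; 3:snavia {noun,determiner}; 4:vauleim {noun}; 5:bai {verb,determiner}; 6:vauleim {noun}; 7:fluk {verb}; 8:bai {verb,determiner}; 9:zrouklot {determiner}; 10:gazrafa {determiner,verb}.
Word 1 cannot be verb — rule 5 would then fail for every completion. It is determiner.
Word 2 cannot be determiner — rule 1 would then fail for every completion. It is noun.
Word 3 cannot be determiner — rule 3 would then fail for every completion. It is noun.
Word 5 cannot be determiner — rule 4 would then fail for every completion. It is verb.
Word 8 cannot be determiner — rule 1 would then fail for every completion. It is verb.
Word 10 cannot be determiner — rule 1 would then fail for every completion. It is verb.
The only consistent sequence is: determiner noun noun noun verb noun verb verb determiner verb.
Verifying each rule — rule 1 ✓; rule 2 ✓; rule 3 ✓; rule 4 ✓; rule 5 ✓.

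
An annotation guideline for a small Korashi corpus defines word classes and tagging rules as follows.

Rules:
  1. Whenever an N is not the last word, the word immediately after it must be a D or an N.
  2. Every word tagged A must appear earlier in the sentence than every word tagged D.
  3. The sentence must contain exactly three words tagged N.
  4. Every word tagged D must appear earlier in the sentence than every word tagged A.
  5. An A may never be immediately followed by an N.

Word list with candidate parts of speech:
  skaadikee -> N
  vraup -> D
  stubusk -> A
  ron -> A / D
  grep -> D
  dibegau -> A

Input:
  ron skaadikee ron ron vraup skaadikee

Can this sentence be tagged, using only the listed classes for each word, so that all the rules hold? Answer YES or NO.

Candidates per position — 1:ron {A,D}; 2:skaadikee {N}; 3:ron {A,D}; 4:ron {A,D}; 5:vraup {D}; 6:skaadikee {N}.
Rule 3 cannot be satisfied by any choice of tags from the lexicon.
So there is no consistent tagging.

NO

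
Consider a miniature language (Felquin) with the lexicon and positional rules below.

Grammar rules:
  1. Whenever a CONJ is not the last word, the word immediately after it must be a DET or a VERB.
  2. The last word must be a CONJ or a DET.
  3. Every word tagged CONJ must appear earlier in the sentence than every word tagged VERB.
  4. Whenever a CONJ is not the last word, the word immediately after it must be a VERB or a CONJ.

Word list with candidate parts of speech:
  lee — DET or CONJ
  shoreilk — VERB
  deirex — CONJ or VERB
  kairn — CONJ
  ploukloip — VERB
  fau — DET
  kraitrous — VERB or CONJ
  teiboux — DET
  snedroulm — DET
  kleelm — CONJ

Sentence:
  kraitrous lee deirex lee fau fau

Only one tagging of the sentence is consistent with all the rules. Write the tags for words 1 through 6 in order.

Candidates per position — 1:kraitrous {VERB,CONJ}; 2:lee {DET,CONJ}; 3:deirex {CONJ,VERB}; 4:lee {DET,CONJ}; 5:fau {DET}; 6:fau {DET}.
At position 3, choosing CONJ makes rule 4 impossible to satisfy; hence VERB.
At position 4, choosing CONJ makes rule 3 impossible to satisfy; hence DET.
The remaining ambiguous positions (1, 2) are resolved jointly — only one combination satisfies every rule.
The only consistent sequence is: VERB DET VERB DET DET DET.
Verifying each rule — rule 1 holds; rule 2 holds; rule 3 holds; rule 4 holds.

VERB DET VERB DET DET DET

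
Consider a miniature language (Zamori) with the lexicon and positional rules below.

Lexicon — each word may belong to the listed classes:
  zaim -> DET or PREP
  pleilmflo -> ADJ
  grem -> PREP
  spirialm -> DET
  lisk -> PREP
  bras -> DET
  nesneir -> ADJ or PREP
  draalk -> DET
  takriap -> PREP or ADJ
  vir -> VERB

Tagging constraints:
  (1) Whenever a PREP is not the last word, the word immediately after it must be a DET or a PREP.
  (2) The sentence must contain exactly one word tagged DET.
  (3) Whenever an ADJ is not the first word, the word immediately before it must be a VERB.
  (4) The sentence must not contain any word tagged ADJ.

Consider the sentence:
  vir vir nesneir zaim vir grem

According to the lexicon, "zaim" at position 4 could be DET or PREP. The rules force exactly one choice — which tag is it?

Candidates per position — 1:vir {VERB}; 2:vir {VERB}; 3:nesneir {ADJ,PREP}; 4:zaim {DET,PREP}; 5:vir {VERB}; 6:grem {PREP}.
If word 3 were ADJ, no tagging could satisfy rule 4; so word 3 is PREP.
If word 4 were PREP, no tagging could satisfy rule 1; so word 4 is DET.
The unique satisfying tagging is: VERB VERB PREP DET VERB PREP.
Checking: rule 1 ok; rule 2 ok; rule 3 ok; rule 4 ok.

DET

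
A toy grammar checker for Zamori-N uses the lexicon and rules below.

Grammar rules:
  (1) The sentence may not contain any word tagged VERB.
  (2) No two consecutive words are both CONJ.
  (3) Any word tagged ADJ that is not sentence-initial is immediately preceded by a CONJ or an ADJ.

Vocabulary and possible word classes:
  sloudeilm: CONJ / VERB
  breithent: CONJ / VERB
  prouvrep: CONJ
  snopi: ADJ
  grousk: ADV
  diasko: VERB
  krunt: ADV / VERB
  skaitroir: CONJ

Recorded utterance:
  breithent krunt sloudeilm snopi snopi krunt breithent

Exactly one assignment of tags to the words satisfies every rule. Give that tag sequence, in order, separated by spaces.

CONJ ADV CONJ ADJ ADJ ADV CONJ

Candidates per position — 1:breithent {CONJ,VERB}; 2:krunt {ADV,VERB}; 3:sloudeilm {CONJ,VERB}; 4:snopi {ADJ}; 5:snopi {ADJ}; 6:krunt {ADV,VERB}; 7:breithent {CONJ,VERB}.
Position 1: tagging it VERB would leave rule 1 unsatisfiable, so it must be CONJ.
Position 2: tagging it VERB would leave rule 1 unsatisfiable, so it must be ADV.
Position 3: tagging it VERB would leave rule 1 unsatisfiable, so it must be CONJ.
Position 6: tagging it VERB would leave rule 1 unsatisfiable, so it must be ADV.
Position 7: tagging it VERB would leave rule 1 unsatisfiable, so it must be CONJ.
That leaves exactly one tagging: CONJ ADV CONJ ADJ ADJ ADV CONJ.
Checking: rule 1 ok; rule 2 ok; rule 3 ok.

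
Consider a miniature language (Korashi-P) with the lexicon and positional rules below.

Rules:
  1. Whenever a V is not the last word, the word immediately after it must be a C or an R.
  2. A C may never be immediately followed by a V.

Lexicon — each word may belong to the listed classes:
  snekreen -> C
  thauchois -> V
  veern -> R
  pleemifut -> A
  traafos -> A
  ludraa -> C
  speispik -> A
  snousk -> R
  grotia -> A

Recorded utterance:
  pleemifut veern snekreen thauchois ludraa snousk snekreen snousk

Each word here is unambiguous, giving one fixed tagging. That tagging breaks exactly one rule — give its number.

2

Fixed tagging: A R C V C R C R.
Applying the rules: R1 ✓, R2 ✗.
Only rule 2 fails.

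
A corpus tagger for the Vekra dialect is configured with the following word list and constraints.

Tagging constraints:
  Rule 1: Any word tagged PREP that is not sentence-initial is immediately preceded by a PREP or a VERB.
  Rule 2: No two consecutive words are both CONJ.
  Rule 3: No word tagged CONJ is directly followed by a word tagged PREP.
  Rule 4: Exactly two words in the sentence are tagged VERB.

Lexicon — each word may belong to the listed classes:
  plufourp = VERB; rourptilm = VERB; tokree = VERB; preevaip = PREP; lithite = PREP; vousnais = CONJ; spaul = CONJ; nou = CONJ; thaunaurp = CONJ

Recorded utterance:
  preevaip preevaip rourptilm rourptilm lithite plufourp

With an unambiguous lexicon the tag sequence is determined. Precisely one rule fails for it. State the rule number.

Fixed tagging: PREP PREP VERB VERB PREP VERB.
Checking each rule: R1 ✓, R2 ✓, R3 ✓, R4 ✗.
Only rule 4 fails.

4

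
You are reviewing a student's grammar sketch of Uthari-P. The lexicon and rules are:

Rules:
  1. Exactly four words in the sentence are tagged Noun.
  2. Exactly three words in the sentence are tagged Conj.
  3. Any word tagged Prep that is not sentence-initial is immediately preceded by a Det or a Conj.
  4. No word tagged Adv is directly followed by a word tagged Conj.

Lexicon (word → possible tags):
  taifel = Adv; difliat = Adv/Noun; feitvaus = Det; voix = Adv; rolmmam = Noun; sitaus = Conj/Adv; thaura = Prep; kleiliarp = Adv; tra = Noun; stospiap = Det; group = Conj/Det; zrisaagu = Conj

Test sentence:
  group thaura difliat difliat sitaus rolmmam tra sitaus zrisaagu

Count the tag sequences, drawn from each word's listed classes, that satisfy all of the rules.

2

Candidates per position — 1:group {Conj,Det}; 2:thaura {Prep}; 3:difliat {Adv,Noun}; 4:difliat {Adv,Noun}; 5:sitaus {Conj,Adv}; 6:rolmmam {Noun}; 7:tra {Noun}; 8:sitaus {Conj,Adv}; 9:zrisaagu {Conj}.
There are 32 candidate sequences in total.
The sequences that satisfy every rule: Conj Prep Noun Noun Adv Noun Noun Conj Conj; Det Prep Noun Noun Conj Noun Noun Conj Conj.
Count = 2.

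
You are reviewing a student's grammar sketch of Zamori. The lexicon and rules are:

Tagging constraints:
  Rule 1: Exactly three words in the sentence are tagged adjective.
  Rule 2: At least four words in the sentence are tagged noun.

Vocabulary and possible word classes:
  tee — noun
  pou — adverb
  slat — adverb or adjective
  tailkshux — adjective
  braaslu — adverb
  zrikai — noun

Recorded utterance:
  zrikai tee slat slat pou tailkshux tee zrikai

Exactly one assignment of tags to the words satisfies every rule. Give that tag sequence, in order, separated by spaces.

noun noun adjective adjective adverb adjective noun noun

Candidates per position — 1:zrikai {noun}; 2:tee {noun}; 3:slat {adverb,adjective}; 4:slat {adverb,adjective}; 5:pou {adverb}; 6:tailkshux {adjective}; 7:tee {noun}; 8:zrikai {noun}.
Position 3: tagging it adverb would leave rule 1 unsatisfiable, so it must be adjective.
Position 4: tagging it adverb would leave rule 1 unsatisfiable, so it must be adjective.
That leaves exactly one tagging: noun noun adjective adjective adverb adjective noun noun.
Check: rule 1 holds; rule 2 holds.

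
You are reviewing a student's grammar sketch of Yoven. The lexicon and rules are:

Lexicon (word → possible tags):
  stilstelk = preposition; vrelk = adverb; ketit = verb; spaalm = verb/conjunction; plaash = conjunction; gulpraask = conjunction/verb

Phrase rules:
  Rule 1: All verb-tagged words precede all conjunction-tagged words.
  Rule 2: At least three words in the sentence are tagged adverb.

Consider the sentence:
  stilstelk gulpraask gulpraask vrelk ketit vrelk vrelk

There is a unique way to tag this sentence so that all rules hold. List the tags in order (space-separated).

Candidates per position — 1:stilstelk {preposition}; 2:gulpraask {conjunction,verb}; 3:gulpraask {conjunction,verb}; 4:vrelk {adverb}; 5:ketit {verb}; 6:vrelk {adverb}; 7:vrelk {adverb}.
If word 2 were conjunction, no tagging could satisfy rule 1; so word 2 is verb.
If word 3 were conjunction, no tagging could satisfy rule 1; so word 3 is verb.
The unique satisfying tagging is: preposition verb verb adverb verb adverb adverb.
Checking: rule 1 ok; rule 2 ok.

preposition verb verb adverb verb adverb adverb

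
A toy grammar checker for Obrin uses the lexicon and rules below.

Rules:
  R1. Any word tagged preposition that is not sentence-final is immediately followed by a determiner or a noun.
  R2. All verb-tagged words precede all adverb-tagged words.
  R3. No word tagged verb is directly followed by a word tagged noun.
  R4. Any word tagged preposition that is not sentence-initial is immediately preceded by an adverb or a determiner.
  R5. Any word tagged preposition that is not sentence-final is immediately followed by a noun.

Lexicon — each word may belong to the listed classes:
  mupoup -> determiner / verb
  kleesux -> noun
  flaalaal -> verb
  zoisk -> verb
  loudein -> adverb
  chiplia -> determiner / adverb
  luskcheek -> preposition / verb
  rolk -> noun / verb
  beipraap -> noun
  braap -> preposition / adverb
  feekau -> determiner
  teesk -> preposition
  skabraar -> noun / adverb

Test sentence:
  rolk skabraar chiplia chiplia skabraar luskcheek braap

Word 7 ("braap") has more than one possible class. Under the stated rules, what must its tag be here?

adverb

Candidates per position — 1:rolk {noun,verb}; 2:skabraar {noun,adverb}; 3:chiplia {determiner,adverb}; 4:chiplia {determiner,adverb}; 5:skabraar {noun,adverb}; 6:luskcheek {preposition,verb}; 7:braap {preposition,adverb}.
At position 6, choosing preposition makes rule 1 impossible to satisfy; hence verb.
At position 7, choosing preposition makes rule 4 impossible to satisfy; hence adverb.
At position 2, choosing adverb makes rule 2 impossible to satisfy; hence noun.
At position 3, choosing adverb makes rule 2 impossible to satisfy; hence determiner.
At position 4, choosing adverb makes rule 2 impossible to satisfy; hence determiner.
At position 5, choosing adverb makes rule 2 impossible to satisfy; hence noun.
At position 1, choosing verb makes rule 3 impossible to satisfy; hence noun.
That leaves exactly one tagging: noun noun determiner determiner noun verb adverb.
Check: rule 1 ✓; rule 2 ✓; rule 3 ✓; rule 4 ✓; rule 5 ✓.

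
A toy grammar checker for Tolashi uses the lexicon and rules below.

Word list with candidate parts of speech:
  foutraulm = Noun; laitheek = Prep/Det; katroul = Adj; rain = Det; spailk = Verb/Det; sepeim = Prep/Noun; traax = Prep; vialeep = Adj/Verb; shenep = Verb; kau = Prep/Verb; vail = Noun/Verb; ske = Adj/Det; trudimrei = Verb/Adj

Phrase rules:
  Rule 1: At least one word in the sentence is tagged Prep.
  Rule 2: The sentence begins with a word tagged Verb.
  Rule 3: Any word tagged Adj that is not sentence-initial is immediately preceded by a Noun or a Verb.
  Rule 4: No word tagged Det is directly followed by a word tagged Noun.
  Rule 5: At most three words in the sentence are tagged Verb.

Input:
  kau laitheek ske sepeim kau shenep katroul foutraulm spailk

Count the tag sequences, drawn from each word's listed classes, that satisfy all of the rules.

Candidates per position — 1:kau {Prep,Verb}; 2:laitheek {Prep,Det}; 3:ske {Adj,Det}; 4:sepeim {Prep,Noun}; 5:kau {Prep,Verb}; 6:shenep {Verb}; 7:katroul {Adj}; 8:foutraulm {Noun}; 9:spailk {Verb,Det}.
There are 64 candidate sequences in total.
Checking each against the rules leaves 6 sequences.
Count = 6.

6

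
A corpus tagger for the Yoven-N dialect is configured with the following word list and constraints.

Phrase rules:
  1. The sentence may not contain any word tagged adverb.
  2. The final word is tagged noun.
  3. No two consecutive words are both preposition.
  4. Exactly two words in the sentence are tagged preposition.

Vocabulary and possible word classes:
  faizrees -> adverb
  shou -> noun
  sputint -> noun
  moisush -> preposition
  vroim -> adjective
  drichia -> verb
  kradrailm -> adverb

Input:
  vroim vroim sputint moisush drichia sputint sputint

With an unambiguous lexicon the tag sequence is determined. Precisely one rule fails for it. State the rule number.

4

Fixed tagging: adjective adjective noun preposition verb noun noun.
Rule check: R1 ✓, R2 ✓, R3 ✓, R4 ✗.
Only rule 4 fails.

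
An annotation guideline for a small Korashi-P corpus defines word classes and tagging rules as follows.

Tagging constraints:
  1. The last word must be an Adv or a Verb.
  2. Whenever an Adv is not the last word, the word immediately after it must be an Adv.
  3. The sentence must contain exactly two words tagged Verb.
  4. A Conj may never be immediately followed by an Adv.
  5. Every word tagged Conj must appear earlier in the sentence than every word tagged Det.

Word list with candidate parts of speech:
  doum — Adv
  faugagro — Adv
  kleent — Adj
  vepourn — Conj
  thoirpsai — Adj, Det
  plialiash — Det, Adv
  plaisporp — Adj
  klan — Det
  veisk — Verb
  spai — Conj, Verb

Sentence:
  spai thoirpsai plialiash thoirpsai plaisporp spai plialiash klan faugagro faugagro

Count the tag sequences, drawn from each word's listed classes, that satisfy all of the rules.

4

Candidates per position — 1:spai {Conj,Verb}; 2:thoirpsai {Adj,Det}; 3:plialiash {Det,Adv}; 4:thoirpsai {Adj,Det}; 5:plaisporp {Adj}; 6:spai {Conj,Verb}; 7:plialiash {Det,Adv}; 8:klan {Det}; 9:faugagro {Adv}; 10:faugagro {Adv}.
There are 64 candidate sequences in total.
The sequences that satisfy every rule: Verb Adj Det Adj Adj Verb Det Det Adv Adv; Verb Adj Det Det Adj Verb Det Det Adv Adv; Verb Det Det Adj Adj Verb Det Det Adv Adv; Verb Det Det Det Adj Verb Det Det Adv Adv.
Count = 4.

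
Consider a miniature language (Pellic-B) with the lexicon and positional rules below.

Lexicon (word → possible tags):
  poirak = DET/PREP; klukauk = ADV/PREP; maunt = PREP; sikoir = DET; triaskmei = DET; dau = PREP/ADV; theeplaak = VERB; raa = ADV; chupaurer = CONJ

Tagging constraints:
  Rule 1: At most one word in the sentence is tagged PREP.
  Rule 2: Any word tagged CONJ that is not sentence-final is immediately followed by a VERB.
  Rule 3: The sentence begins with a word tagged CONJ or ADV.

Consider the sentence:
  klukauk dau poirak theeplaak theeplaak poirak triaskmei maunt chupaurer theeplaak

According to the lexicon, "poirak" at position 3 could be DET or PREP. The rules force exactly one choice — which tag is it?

Candidates per position — 1:klukauk {ADV,PREP}; 2:dau {PREP,ADV}; 3:poirak {DET,PREP}; 4:theeplaak {VERB}; 5:theeplaak {VERB}; 6:poirak {DET,PREP}; 7:triaskmei {DET}; 8:maunt {PREP}; 9:chupaurer {CONJ}; 10:theeplaak {VERB}.
Word 1 cannot be PREP — rule 1 would then fail for every completion. It is ADV.
Word 2 cannot be PREP — rule 1 would then fail for every completion. It is ADV.
Word 3 cannot be PREP — rule 1 would then fail for every completion. It is DET.
Word 6 cannot be PREP — rule 1 would then fail for every completion. It is DET.
So the tagging must be: ADV ADV DET VERB VERB DET DET PREP CONJ VERB.
Checking: rule 1 ok; rule 2 ok; rule 3 ok.

DET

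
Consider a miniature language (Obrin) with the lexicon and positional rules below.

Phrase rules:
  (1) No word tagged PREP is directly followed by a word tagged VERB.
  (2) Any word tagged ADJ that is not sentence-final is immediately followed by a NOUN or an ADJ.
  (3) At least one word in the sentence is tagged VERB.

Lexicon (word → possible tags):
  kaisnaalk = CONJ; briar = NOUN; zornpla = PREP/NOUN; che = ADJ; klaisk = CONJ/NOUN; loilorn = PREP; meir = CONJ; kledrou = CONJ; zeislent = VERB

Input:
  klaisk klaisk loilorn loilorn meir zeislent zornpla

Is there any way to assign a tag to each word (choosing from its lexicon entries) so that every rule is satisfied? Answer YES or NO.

YES

Candidates per position — 1:klaisk {CONJ,NOUN}; 2:klaisk {CONJ,NOUN}; 3:loilorn {PREP}; 4:loilorn {PREP}; 5:meir {CONJ}; 6:zeislent {VERB}; 7:zornpla {PREP,NOUN}.
One satisfying assignment: CONJ NOUN PREP PREP CONJ VERB PREP.
Check: rule 1 holds; rule 2 holds; rule 3 holds.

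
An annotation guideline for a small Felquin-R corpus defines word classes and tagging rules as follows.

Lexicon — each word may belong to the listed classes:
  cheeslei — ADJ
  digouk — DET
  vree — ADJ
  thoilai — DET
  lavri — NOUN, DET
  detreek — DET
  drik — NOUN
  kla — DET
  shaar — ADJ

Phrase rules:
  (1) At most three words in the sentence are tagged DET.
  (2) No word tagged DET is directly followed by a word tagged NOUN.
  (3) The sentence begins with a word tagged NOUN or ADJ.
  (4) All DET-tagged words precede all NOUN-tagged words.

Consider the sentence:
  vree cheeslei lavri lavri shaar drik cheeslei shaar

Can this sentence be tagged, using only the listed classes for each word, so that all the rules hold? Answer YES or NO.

Candidates per position — 1:vree {ADJ}; 2:cheeslei {ADJ}; 3:lavri {NOUN,DET}; 4:lavri {NOUN,DET}; 5:shaar {ADJ}; 6:drik {NOUN}; 7:cheeslei {ADJ}; 8:shaar {ADJ}.
One satisfying assignment: ADJ ADJ NOUN NOUN ADJ NOUN ADJ ADJ.
Check: rule 1 holds; rule 2 holds; rule 3 holds; rule 4 holds.

YES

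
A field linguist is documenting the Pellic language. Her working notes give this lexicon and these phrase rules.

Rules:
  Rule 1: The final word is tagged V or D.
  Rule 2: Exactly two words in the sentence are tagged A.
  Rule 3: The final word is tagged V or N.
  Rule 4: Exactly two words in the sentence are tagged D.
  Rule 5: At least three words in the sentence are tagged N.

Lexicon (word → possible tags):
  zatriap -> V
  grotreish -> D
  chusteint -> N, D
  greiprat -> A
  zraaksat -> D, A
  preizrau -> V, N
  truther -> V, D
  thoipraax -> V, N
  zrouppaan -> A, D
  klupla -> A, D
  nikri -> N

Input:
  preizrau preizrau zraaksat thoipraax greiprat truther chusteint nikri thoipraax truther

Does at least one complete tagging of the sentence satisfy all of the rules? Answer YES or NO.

YES

Candidates per position — 1:preizrau {V,N}; 2:preizrau {V,N}; 3:zraaksat {D,A}; 4:thoipraax {V,N}; 5:greiprat {A}; 6:truther {V,D}; 7:chusteint {N,D}; 8:nikri {N}; 9:thoipraax {V,N}; 10:truther {V,D}.
One satisfying assignment: V V A N A D D N N V.
Checking: rule 1 holds; rule 2 holds; rule 3 holds; rule 4 holds; rule 5 holds.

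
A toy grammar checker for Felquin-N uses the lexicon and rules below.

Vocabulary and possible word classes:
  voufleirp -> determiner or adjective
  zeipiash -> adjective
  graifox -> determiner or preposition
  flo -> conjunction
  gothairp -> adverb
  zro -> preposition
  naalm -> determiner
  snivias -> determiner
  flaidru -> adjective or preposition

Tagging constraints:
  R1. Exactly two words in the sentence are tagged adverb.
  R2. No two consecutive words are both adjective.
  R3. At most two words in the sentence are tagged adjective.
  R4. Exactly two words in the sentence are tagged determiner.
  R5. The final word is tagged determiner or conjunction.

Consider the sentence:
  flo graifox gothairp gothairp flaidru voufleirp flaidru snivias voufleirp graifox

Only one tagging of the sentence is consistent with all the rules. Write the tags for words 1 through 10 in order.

conjunction preposition adverb adverb preposition adjective preposition determiner adjective determiner

Candidates per position — 1:flo {conjunction}; 2:graifox {determiner,preposition}; 3:gothairp {adverb}; 4:gothairp {adverb}; 5:flaidru {adjective,preposition}; 6:voufleirp {determiner,adjective}; 7:flaidru {adjective,preposition}; 8:snivias {determiner}; 9:voufleirp {determiner,adjective}; 10:graifox {determiner,preposition}.
Position 10: preposition is ruled out by rule 5; that leaves determiner.
Position 2: determiner is ruled out by rule 4; that leaves preposition.
Position 6: determiner is ruled out by rule 4; that leaves adjective.
Position 7: adjective is ruled out by rule 2; that leaves preposition.
Position 9: determiner is ruled out by rule 4; that leaves adjective.
Position 5: adjective is ruled out by rule 2; that leaves preposition.
The only consistent sequence is: conjunction preposition adverb adverb preposition adjective preposition determiner adjective determiner.
Verifying each rule — rule 1 satisfied; rule 2 satisfied; rule 3 satisfied; rule 4 satisfied; rule 5 satisfied.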